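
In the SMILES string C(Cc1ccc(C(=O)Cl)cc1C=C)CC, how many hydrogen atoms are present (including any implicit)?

15

Hydrogens are implicit in SMILES; fill each atom to its normal valence:
  4 × C: 2 H each → 8
  3 × C (aromatic): 1 H each → 3
  3 × C (aromatic): no H
  1 × C: 3 H
  1 × C: 1 H
  1 × C: no H
  1 × Cl: no H
  1 × O: no H
  Total hydrogens = 15.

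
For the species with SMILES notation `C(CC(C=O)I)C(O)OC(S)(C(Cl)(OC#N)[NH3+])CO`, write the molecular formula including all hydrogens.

Heavy atoms from the SMILES: 9 C, 1 Cl, 1 I, 2 N, 5 O, 1 S.
Implicit hydrogens by atom environment:
  3 × C: 2 H each → 6
  3 × C: 1 H each → 3
  3 × C: no H
  3 × O: no H
  2 × O: 1 H each → 2
  1 × Cl: no H
  1 × I: no H
  1 × N (charge +1): 3 H
  1 × N: no H
  1 × S: 1 H
  Total hydrogens = 15.
Net charge +1.
Molecular formula: C9H15ClIN2O5S+

C9H15ClIN2O5S+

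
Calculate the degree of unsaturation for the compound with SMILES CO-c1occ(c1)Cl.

3

Molecular formula from the SMILES: C5H5ClO2.
DoU = (2C + 2 + N − H − X)/2 = (2·5 + 2 + 0 − 5 − 1)/2 = 6/2 = 3.
(Structurally: 1 ring(s) + 2 π bond(s) = 3.)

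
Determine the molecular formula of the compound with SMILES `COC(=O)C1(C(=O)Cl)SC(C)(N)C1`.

Heavy atoms from the SMILES: 7 C, 1 Cl, 1 N, 3 O, 1 S.
Implicit hydrogens by atom environment:
  4 × C: no H
  3 × O: no H
  2 × C: 3 H each → 6
  1 × C: 2 H
  1 × Cl: no H
  1 × N: 2 H
  1 × S: no H
  Total hydrogens = 10.
Molecular formula: C7H10ClNO3S

C7H10ClNO3S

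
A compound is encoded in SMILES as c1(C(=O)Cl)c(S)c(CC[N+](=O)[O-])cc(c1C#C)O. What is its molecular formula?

C11H8ClNO4S

Heavy atoms from the SMILES: 11 C, 1 Cl, 1 N, 4 O, 1 S.
Implicit hydrogens by atom environment:
  5 × C (aromatic): no H
  2 × C: 2 H each → 4
  2 × C: no H
  2 × O: no H
  1 × C (aromatic): 1 H
  1 × C: 1 H
  1 × Cl: no H
  1 × N (charge +1): no H
  1 × O: 1 H
  1 × O (charge -1): no H
  1 × S: 1 H
  Total hydrogens = 8.
Molecular formula: C11H8ClNO4S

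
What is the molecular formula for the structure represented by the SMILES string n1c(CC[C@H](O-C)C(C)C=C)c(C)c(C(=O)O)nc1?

C14H20N2O3

Heavy atoms from the SMILES: 14 C, 2 N, 3 O.
Implicit hydrogens by atom environment:
  3 × C: 3 H each → 9
  3 × C: 2 H each → 6
  3 × C: 1 H each → 3
  3 × C (aromatic): no H
  2 × N (aromatic): no H
  2 × O: no H
  1 × C (aromatic): 1 H
  1 × C: no H
  1 × O: 1 H
  Total hydrogens = 20.
Molecular formula: C14H20N2O3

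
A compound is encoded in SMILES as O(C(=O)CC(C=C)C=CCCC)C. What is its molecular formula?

Heavy atoms from the SMILES: 11 C, 2 O.
Implicit hydrogens by atom environment:
  4 × C: 2 H each → 8
  4 × C: 1 H each → 4
  2 × C: 3 H each → 6
  2 × O: no H
  1 × C: no H
  Total hydrogens = 18.
Molecular formula: C11H18O2

C11H18O2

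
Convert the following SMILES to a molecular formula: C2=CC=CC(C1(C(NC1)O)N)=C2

Heavy atoms from the SMILES: 9 C, 2 N, 1 O.
Implicit hydrogens by atom environment:
  5 × C (aromatic): 1 H each → 5
  1 × C: 2 H
  1 × C: 1 H
  1 × C: no H
  1 × C (aromatic): no H
  1 × N: 2 H
  1 × N: 1 H
  1 × O: 1 H
  Total hydrogens = 12.
Molecular formula: C9H12N2O

C9H12N2O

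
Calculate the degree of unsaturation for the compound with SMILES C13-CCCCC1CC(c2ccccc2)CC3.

6

Molecular formula from the SMILES: C16H22.
DoU = (2C + 2 + N − H − X)/2 = (2·16 + 2 + 0 − 22 − 0)/2 = 12/2 = 6.
(Structurally: 3 ring(s) + 3 π bond(s) = 6.)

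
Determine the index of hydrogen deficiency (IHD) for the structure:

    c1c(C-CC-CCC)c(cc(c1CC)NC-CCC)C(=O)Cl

5

Molecular formula from the SMILES: C19H30ClNO.
DoU = (2C + 2 + N − H − X)/2 = (2·19 + 2 + 1 − 30 − 1)/2 = 10/2 = 5.
(Structurally: 1 ring(s) + 4 π bond(s) = 5.)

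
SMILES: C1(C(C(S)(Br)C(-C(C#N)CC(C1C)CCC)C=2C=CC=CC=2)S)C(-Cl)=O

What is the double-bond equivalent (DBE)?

8

Molecular formula from the SMILES: C20H25BrClNOS2.
DoU = (2C + 2 + N − H − X)/2 = (2·20 + 2 + 1 − 25 − 2)/2 = 16/2 = 8.
(Structurally: 2 ring(s) + 6 π bond(s) = 8.)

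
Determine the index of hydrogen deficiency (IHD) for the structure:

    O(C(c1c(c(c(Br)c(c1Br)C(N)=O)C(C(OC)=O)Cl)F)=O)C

Molecular formula from the SMILES: C12H9Br2ClFNO5.
DoU = (2C + 2 + N − H − X)/2 = (2·12 + 2 + 1 − 9 − 4)/2 = 14/2 = 7.
(Structurally: 1 ring(s) + 6 π bond(s) = 7.)

7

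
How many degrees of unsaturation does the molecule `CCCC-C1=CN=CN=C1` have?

4

Molecular formula from the SMILES: C8H12N2.
DoU = (2C + 2 + N − H − X)/2 = (2·8 + 2 + 2 − 12 − 0)/2 = 8/2 = 4.
(Structurally: 1 ring(s) + 3 π bond(s) = 4.)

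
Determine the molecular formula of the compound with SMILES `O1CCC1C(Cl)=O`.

Heavy atoms from the SMILES: 4 C, 1 Cl, 2 O.
Implicit hydrogens by atom environment:
  2 × C: 2 H each → 4
  2 × O: no H
  1 × C: 1 H
  1 × C: no H
  1 × Cl: no H
  Total hydrogens = 5.
Molecular formula: C4H5ClO2

C4H5ClO2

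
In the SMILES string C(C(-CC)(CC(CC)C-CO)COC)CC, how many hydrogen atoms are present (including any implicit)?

30

Hydrogens are implicit in SMILES; fill each atom to its normal valence:
  8 × C: 2 H each → 16
  4 × C: 3 H each → 12
  1 × C: 1 H
  1 × C: no H
  1 × O: 1 H
  1 × O: no H
  Total hydrogens = 30.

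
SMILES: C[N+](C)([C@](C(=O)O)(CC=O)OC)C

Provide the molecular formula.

C8H16NO4+

Heavy atoms from the SMILES: 8 C, 1 N, 4 O.
Implicit hydrogens by atom environment:
  4 × C: 3 H each → 12
  3 × O: no H
  2 × C: no H
  1 × C: 2 H
  1 × C: 1 H
  1 × N (charge +1): no H
  1 × O: 1 H
  Total hydrogens = 16.
Net charge +1.
Molecular formula: C8H16NO4+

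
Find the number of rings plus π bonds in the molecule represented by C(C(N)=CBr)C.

1

Molecular formula from the SMILES: C4H8BrN.
DoU = (2C + 2 + N − H − X)/2 = (2·4 + 2 + 1 − 8 − 1)/2 = 2/2 = 1.
(Structurally: 0 ring(s) + 1 π bond(s) = 1.)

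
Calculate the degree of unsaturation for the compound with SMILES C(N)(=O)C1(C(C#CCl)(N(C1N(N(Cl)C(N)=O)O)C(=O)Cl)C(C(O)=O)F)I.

7

Molecular formula from the SMILES: C10H8Cl3FIN5O6.
DoU = (2C + 2 + N − H − X)/2 = (2·10 + 2 + 5 − 8 − 5)/2 = 14/2 = 7.
(Structurally: 1 ring(s) + 6 π bond(s) = 7.)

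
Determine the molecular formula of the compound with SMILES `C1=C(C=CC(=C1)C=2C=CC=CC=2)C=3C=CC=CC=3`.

Heavy atoms from the SMILES: 18 C.
Implicit hydrogens by atom environment:
  14 × C (aromatic): 1 H each → 14
  4 × C (aromatic): no H
  Total hydrogens = 14.
Molecular formula: C18H14

C18H14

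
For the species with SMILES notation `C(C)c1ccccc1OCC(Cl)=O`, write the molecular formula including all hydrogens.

C10H11ClO2

Heavy atoms from the SMILES: 10 C, 1 Cl, 2 O.
Implicit hydrogens by atom environment:
  4 × C (aromatic): 1 H each → 4
  2 × C: 2 H each → 4
  2 × C (aromatic): no H
  2 × O: no H
  1 × C: 3 H
  1 × C: no H
  1 × Cl: no H
  Total hydrogens = 11.
Molecular formula: C10H11ClO2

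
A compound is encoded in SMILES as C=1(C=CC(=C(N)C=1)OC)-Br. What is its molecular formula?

C7H8BrNO

Heavy atoms from the SMILES: 1 Br, 7 C, 1 N, 1 O.
Implicit hydrogens by atom environment:
  3 × C (aromatic): 1 H each → 3
  3 × C (aromatic): no H
  1 × Br: no H
  1 × C: 3 H
  1 × N: 2 H
  1 × O: no H
  Total hydrogens = 8.
Molecular formula: C7H8BrNO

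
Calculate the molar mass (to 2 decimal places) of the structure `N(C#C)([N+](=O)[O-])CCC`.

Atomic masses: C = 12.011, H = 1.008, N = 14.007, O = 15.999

Molecular formula: C5H8N2O2.
M = 5×12.011 + 8×1.008 + 2×14.007 + 2×15.999 = 128.13 g/mol.

128.13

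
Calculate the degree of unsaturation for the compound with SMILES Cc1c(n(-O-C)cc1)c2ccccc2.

Molecular formula from the SMILES: C12H13NO.
DoU = (2C + 2 + N − H − X)/2 = (2·12 + 2 + 1 − 13 − 0)/2 = 14/2 = 7.
(Structurally: 2 ring(s) + 5 π bond(s) = 7.)

7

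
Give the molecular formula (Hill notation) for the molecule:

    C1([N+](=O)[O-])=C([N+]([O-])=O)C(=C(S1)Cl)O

C4HClN2O5S

Heavy atoms from the SMILES: 4 C, 1 Cl, 2 N, 5 O, 1 S.
Implicit hydrogens by atom environment:
  4 × C (aromatic): no H
  2 × N (charge +1): no H
  2 × O: no H
  2 × O (charge -1): no H
  1 × Cl: no H
  1 × O: 1 H
  1 × S (aromatic): no H
  Total hydrogens = 1.
Molecular formula: C4HClN2O5S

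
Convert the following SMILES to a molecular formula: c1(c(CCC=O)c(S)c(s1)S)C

C8H10OS3

Heavy atoms from the SMILES: 8 C, 1 O, 3 S.
Implicit hydrogens by atom environment:
  4 × C (aromatic): no H
  2 × C: 2 H each → 4
  2 × S: 1 H each → 2
  1 × C: 3 H
  1 × C: 1 H
  1 × O: no H
  1 × S (aromatic): no H
  Total hydrogens = 10.
Molecular formula: C8H10OS3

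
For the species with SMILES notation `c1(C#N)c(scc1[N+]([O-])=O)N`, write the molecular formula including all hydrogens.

C5H3N3O2S

Heavy atoms from the SMILES: 5 C, 3 N, 2 O, 1 S.
Implicit hydrogens by atom environment:
  3 × C (aromatic): no H
  1 × C (aromatic): 1 H
  1 × C: no H
  1 × N: 2 H
  1 × N: no H
  1 × N (charge +1): no H
  1 × O: no H
  1 × O (charge -1): no H
  1 × S (aromatic): no H
  Total hydrogens = 3.
Molecular formula: C5H3N3O2S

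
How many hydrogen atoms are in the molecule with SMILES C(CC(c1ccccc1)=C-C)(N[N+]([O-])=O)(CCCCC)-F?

23

Hydrogens are implicit in SMILES; fill each atom to its normal valence:
  5 × C: 2 H each → 10
  5 × C (aromatic): 1 H each → 5
  2 × C: 3 H each → 6
  2 × C: no H
  1 × C: 1 H
  1 × C (aromatic): no H
  1 × F: no H
  1 × N: 1 H
  1 × N (charge +1): no H
  1 × O: no H
  1 × O (charge -1): no H
  Total hydrogens = 23.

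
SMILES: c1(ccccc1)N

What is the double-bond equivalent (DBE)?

Molecular formula from the SMILES: C6H7N.
DoU = (2C + 2 + N − H − X)/2 = (2·6 + 2 + 1 − 7 − 0)/2 = 8/2 = 4.
(Structurally: 1 ring(s) + 3 π bond(s) = 4.)

4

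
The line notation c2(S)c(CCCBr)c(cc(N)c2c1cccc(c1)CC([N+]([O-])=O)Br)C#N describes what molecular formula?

C18H17Br2N3O2S

Heavy atoms from the SMILES: 2 Br, 18 C, 3 N, 2 O, 1 S.
Implicit hydrogens by atom environment:
  7 × C (aromatic): no H
  5 × C (aromatic): 1 H each → 5
  4 × C: 2 H each → 8
  2 × Br: no H
  1 × C: 1 H
  1 × C: no H
  1 × N: 2 H
  1 × N: no H
  1 × N (charge +1): no H
  1 × O: no H
  1 × O (charge -1): no H
  1 × S: 1 H
  Total hydrogens = 17.
Molecular formula: C18H17Br2N3O2S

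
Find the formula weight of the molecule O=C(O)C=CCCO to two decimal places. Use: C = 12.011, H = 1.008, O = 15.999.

116.12

Molecular formula: C5H8O3.
M = 5×12.011 + 8×1.008 + 3×15.999 = 116.12 g/mol.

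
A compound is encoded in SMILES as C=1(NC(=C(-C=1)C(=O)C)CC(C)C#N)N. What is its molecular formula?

C10H13N3O

Heavy atoms from the SMILES: 10 C, 3 N, 1 O.
Implicit hydrogens by atom environment:
  3 × C (aromatic): no H
  2 × C: 3 H each → 6
  2 × C: no H
  1 × C: 2 H
  1 × C (aromatic): 1 H
  1 × C: 1 H
  1 × N: 2 H
  1 × N (aromatic): 1 H
  1 × N: no H
  1 × O: no H
  Total hydrogens = 13.
Molecular formula: C10H13N3O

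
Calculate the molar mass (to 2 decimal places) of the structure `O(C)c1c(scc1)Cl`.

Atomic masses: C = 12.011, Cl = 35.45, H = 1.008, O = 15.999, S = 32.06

Molecular formula: C5H5ClOS.
M = 5×12.011 + 1×35.45 + 5×1.008 + 1×15.999 + 1×32.06 = 148.60 g/mol.

148.60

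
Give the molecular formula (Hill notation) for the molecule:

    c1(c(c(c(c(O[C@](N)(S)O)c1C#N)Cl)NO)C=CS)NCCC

C13H17ClN4O3S2

Heavy atoms from the SMILES: 13 C, 1 Cl, 4 N, 3 O, 2 S.
Implicit hydrogens by atom environment:
  6 × C (aromatic): no H
  2 × C: 2 H each → 4
  2 × C: 1 H each → 2
  2 × C: no H
  2 × N: 1 H each → 2
  2 × O: 1 H each → 2
  2 × S: 1 H each → 2
  1 × C: 3 H
  1 × Cl: no H
  1 × N: 2 H
  1 × N: no H
  1 × O: no H
  Total hydrogens = 17.
Molecular formula: C13H17ClN4O3S2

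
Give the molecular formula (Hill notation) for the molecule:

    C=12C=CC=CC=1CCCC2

C10H12

Heavy atoms from the SMILES: 10 C.
Implicit hydrogens by atom environment:
  4 × C: 2 H each → 8
  4 × C (aromatic): 1 H each → 4
  2 × C (aromatic): no H
  Total hydrogens = 12.
Molecular formula: C10H12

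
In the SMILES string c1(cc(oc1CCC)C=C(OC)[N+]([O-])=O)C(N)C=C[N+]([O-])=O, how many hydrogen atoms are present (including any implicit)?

17

Hydrogens are implicit in SMILES; fill each atom to its normal valence:
  4 × C: 1 H each → 4
  3 × C (aromatic): no H
  3 × O: no H
  2 × C: 3 H each → 6
  2 × C: 2 H each → 4
  2 × N (charge +1): no H
  2 × O (charge -1): no H
  1 × C (aromatic): 1 H
  1 × C: no H
  1 × N: 2 H
  1 × O (aromatic): no H
  Total hydrogens = 17.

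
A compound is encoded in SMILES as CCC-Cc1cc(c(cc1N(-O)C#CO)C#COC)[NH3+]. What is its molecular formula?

C15H19N2O3+

Heavy atoms from the SMILES: 15 C, 2 N, 3 O.
Implicit hydrogens by atom environment:
  4 × C (aromatic): no H
  4 × C: no H
  3 × C: 2 H each → 6
  2 × C: 3 H each → 6
  2 × C (aromatic): 1 H each → 2
  2 × O: 1 H each → 2
  1 × N (charge +1): 3 H
  1 × N: no H
  1 × O: no H
  Total hydrogens = 19.
Net charge +1.
Molecular formula: C15H19N2O3+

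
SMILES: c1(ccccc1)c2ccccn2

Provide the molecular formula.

C11H9N

Heavy atoms from the SMILES: 11 C, 1 N.
Implicit hydrogens by atom environment:
  9 × C (aromatic): 1 H each → 9
  2 × C (aromatic): no H
  1 × N (aromatic): no H
  Total hydrogens = 9.
Molecular formula: C11H9N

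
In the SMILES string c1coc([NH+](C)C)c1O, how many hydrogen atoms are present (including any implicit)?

10

Hydrogens are implicit in SMILES; fill each atom to its normal valence:
  2 × C: 3 H each → 6
  2 × C (aromatic): 1 H each → 2
  2 × C (aromatic): no H
  1 × N (charge +1): 1 H
  1 × O: 1 H
  1 × O (aromatic): no H
  Total hydrogens = 10.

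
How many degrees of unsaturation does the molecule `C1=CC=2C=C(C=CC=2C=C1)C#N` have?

Molecular formula from the SMILES: C11H7N.
DoU = (2C + 2 + N − H − X)/2 = (2·11 + 2 + 1 − 7 − 0)/2 = 18/2 = 9.
(Structurally: 2 ring(s) + 7 π bond(s) = 9.)

9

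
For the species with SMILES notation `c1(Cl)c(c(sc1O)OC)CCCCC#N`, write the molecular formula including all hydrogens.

C10H12ClNO2S

Heavy atoms from the SMILES: 10 C, 1 Cl, 1 N, 2 O, 1 S.
Implicit hydrogens by atom environment:
  4 × C: 2 H each → 8
  4 × C (aromatic): no H
  1 × C: 3 H
  1 × C: no H
  1 × Cl: no H
  1 × N: no H
  1 × O: 1 H
  1 × O: no H
  1 × S (aromatic): no H
  Total hydrogens = 12.
Molecular formula: C10H12ClNO2S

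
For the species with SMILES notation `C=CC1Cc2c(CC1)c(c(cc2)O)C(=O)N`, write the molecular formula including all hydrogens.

Heavy atoms from the SMILES: 13 C, 1 N, 2 O.
Implicit hydrogens by atom environment:
  4 × C: 2 H each → 8
  4 × C (aromatic): no H
  2 × C (aromatic): 1 H each → 2
  2 × C: 1 H each → 2
  1 × C: no H
  1 × N: 2 H
  1 × O: 1 H
  1 × O: no H
  Total hydrogens = 15.
Molecular formula: C13H15NO2

C13H15NO2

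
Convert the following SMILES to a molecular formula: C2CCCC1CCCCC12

C10H18

Heavy atoms from the SMILES: 10 C.
Implicit hydrogens by atom environment:
  8 × C: 2 H each → 16
  2 × C: 1 H each → 2
  Total hydrogens = 18.
Molecular formula: C10H18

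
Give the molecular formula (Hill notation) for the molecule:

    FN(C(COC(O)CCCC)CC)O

C9H20FNO3

Heavy atoms from the SMILES: 9 C, 1 F, 1 N, 3 O.
Implicit hydrogens by atom environment:
  5 × C: 2 H each → 10
  2 × C: 3 H each → 6
  2 × C: 1 H each → 2
  2 × O: 1 H each → 2
  1 × F: no H
  1 × N: no H
  1 × O: no H
  Total hydrogens = 20.
Molecular formula: C9H20FNO3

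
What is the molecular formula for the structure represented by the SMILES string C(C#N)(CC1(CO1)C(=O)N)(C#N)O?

C7H7N3O3

Heavy atoms from the SMILES: 7 C, 3 N, 3 O.
Implicit hydrogens by atom environment:
  5 × C: no H
  2 × C: 2 H each → 4
  2 × N: no H
  2 × O: no H
  1 × N: 2 H
  1 × O: 1 H
  Total hydrogens = 7.
Molecular formula: C7H7N3O3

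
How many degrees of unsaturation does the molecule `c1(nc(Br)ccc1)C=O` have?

Molecular formula from the SMILES: C6H4BrNO.
DoU = (2C + 2 + N − H − X)/2 = (2·6 + 2 + 1 − 4 − 1)/2 = 10/2 = 5.
(Structurally: 1 ring(s) + 4 π bond(s) = 5.)

5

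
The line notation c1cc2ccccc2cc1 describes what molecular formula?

Heavy atoms from the SMILES: 10 C.
Implicit hydrogens by atom environment:
  8 × C (aromatic): 1 H each → 8
  2 × C (aromatic): no H
  Total hydrogens = 8.
Molecular formula: C10H8

C10H8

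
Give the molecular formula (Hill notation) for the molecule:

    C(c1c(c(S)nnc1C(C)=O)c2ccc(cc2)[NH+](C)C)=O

Heavy atoms from the SMILES: 15 C, 3 N, 2 O, 1 S.
Implicit hydrogens by atom environment:
  6 × C (aromatic): no H
  4 × C (aromatic): 1 H each → 4
  3 × C: 3 H each → 9
  2 × N (aromatic): no H
  2 × O: no H
  1 × C: 1 H
  1 × C: no H
  1 × N (charge +1): 1 H
  1 × S: 1 H
  Total hydrogens = 16.
Net charge +1.
Molecular formula: C15H16N3O2S+

C15H16N3O2S+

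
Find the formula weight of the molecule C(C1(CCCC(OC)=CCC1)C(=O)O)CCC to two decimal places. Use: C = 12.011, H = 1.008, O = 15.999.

240.34

Molecular formula: C14H24O3.
M = 14×12.011 + 24×1.008 + 3×15.999 = 240.34 g/mol.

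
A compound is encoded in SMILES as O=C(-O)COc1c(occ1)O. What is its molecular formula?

C6H6O5

Heavy atoms from the SMILES: 6 C, 5 O.
Implicit hydrogens by atom environment:
  2 × C (aromatic): 1 H each → 2
  2 × C (aromatic): no H
  2 × O: 1 H each → 2
  2 × O: no H
  1 × C: 2 H
  1 × C: no H
  1 × O (aromatic): no H
  Total hydrogens = 6.
Molecular formula: C6H6O5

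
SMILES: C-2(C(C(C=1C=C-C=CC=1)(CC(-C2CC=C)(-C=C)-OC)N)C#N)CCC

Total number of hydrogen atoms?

Hydrogens are implicit in SMILES; fill each atom to its normal valence:
  6 × C: 2 H each → 12
  5 × C: 1 H each → 5
  5 × C (aromatic): 1 H each → 5
  3 × C: no H
  2 × C: 3 H each → 6
  1 × C (aromatic): no H
  1 × N: 2 H
  1 × N: no H
  1 × O: no H
  Total hydrogens = 30.

30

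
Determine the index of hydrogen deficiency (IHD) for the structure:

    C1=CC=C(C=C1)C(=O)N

5

Molecular formula from the SMILES: C7H7NO.
DoU = (2C + 2 + N − H − X)/2 = (2·7 + 2 + 1 − 7 − 0)/2 = 10/2 = 5.
(Structurally: 1 ring(s) + 4 π bond(s) = 5.)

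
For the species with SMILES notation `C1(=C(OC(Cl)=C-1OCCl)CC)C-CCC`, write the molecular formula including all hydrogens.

C11H16Cl2O2

Heavy atoms from the SMILES: 11 C, 2 Cl, 2 O.
Implicit hydrogens by atom environment:
  5 × C: 2 H each → 10
  4 × C (aromatic): no H
  2 × C: 3 H each → 6
  2 × Cl: no H
  1 × O (aromatic): no H
  1 × O: no H
  Total hydrogens = 16.
Molecular formula: C11H16Cl2O2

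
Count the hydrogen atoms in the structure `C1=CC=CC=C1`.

Hydrogens are implicit in SMILES; fill each atom to its normal valence:
  6 × C (aromatic): 1 H each → 6
  Total hydrogens = 6.

6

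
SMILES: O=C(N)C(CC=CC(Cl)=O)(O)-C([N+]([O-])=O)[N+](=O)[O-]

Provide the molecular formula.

Heavy atoms from the SMILES: 7 C, 1 Cl, 3 N, 7 O.
Implicit hydrogens by atom environment:
  4 × O: no H
  3 × C: 1 H each → 3
  3 × C: no H
  2 × N (charge +1): no H
  2 × O (charge -1): no H
  1 × C: 2 H
  1 × Cl: no H
  1 × N: 2 H
  1 × O: 1 H
  Total hydrogens = 8.
Molecular formula: C7H8ClN3O7

C7H8ClN3O7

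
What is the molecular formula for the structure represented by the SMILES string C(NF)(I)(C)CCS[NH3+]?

C4H11FIN2S+

Heavy atoms from the SMILES: 4 C, 1 F, 1 I, 2 N, 1 S.
Implicit hydrogens by atom environment:
  2 × C: 2 H each → 4
  1 × C: 3 H
  1 × C: no H
  1 × F: no H
  1 × I: no H
  1 × N (charge +1): 3 H
  1 × N: 1 H
  1 × S: no H
  Total hydrogens = 11.
Net charge +1.
Molecular formula: C4H11FIN2S+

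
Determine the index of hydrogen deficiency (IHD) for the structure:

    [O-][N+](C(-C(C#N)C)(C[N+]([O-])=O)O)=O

Molecular formula from the SMILES: C5H7N3O5.
DoU = (2C + 2 + N − H − X)/2 = (2·5 + 2 + 3 − 7 − 0)/2 = 8/2 = 4.
(Structurally: 0 ring(s) + 4 π bond(s) = 4.)

4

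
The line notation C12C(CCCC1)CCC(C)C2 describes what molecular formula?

Heavy atoms from the SMILES: 11 C.
Implicit hydrogens by atom environment:
  7 × C: 2 H each → 14
  3 × C: 1 H each → 3
  1 × C: 3 H
  Total hydrogens = 20.
Molecular formula: C11H20

C11H20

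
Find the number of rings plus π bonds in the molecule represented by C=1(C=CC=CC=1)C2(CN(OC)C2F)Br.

Molecular formula from the SMILES: C10H11BrFNO.
DoU = (2C + 2 + N − H − X)/2 = (2·10 + 2 + 1 − 11 − 2)/2 = 10/2 = 5.
(Structurally: 2 ring(s) + 3 π bond(s) = 5.)

5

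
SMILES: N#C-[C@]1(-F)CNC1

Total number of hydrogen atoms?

Hydrogens are implicit in SMILES; fill each atom to its normal valence:
  2 × C: 2 H each → 4
  2 × C: no H
  1 × F: no H
  1 × N: 1 H
  1 × N: no H
  Total hydrogens = 5.

5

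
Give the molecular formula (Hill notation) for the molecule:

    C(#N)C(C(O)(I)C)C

C5H8INO

Heavy atoms from the SMILES: 5 C, 1 I, 1 N, 1 O.
Implicit hydrogens by atom environment:
  2 × C: 3 H each → 6
  2 × C: no H
  1 × C: 1 H
  1 × I: no H
  1 × N: no H
  1 × O: 1 H
  Total hydrogens = 8.
Molecular formula: C5H8INO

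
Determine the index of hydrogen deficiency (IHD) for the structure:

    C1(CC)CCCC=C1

2

Molecular formula from the SMILES: C8H14.
DoU = (2C + 2 + N − H − X)/2 = (2·8 + 2 + 0 − 14 − 0)/2 = 4/2 = 2.
(Structurally: 1 ring(s) + 1 π bond(s) = 2.)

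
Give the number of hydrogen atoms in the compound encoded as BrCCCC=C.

9

Hydrogens are implicit in SMILES; fill each atom to its normal valence:
  4 × C: 2 H each → 8
  1 × Br: no H
  1 × C: 1 H
  Total hydrogens = 9.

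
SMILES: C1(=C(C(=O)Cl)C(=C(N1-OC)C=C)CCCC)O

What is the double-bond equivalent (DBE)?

5

Molecular formula from the SMILES: C12H16ClNO3.
DoU = (2C + 2 + N − H − X)/2 = (2·12 + 2 + 1 − 16 − 1)/2 = 10/2 = 5.
(Structurally: 1 ring(s) + 4 π bond(s) = 5.)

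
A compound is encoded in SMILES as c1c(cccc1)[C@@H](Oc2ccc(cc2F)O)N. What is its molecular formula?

C13H12FNO2

Heavy atoms from the SMILES: 13 C, 1 F, 1 N, 2 O.
Implicit hydrogens by atom environment:
  8 × C (aromatic): 1 H each → 8
  4 × C (aromatic): no H
  1 × C: 1 H
  1 × F: no H
  1 × N: 2 H
  1 × O: 1 H
  1 × O: no H
  Total hydrogens = 12.
Molecular formula: C13H12FNO2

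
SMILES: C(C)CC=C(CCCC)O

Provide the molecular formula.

Heavy atoms from the SMILES: 9 C, 1 O.
Implicit hydrogens by atom environment:
  5 × C: 2 H each → 10
  2 × C: 3 H each → 6
  1 × C: 1 H
  1 × C: no H
  1 × O: 1 H
  Total hydrogens = 18.
Molecular formula: C9H18O

C9H18O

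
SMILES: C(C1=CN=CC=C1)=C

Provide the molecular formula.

Heavy atoms from the SMILES: 7 C, 1 N.
Implicit hydrogens by atom environment:
  4 × C (aromatic): 1 H each → 4
  1 × C: 2 H
  1 × C: 1 H
  1 × C (aromatic): no H
  1 × N (aromatic): no H
  Total hydrogens = 7.
Molecular formula: C7H7N

C7H7N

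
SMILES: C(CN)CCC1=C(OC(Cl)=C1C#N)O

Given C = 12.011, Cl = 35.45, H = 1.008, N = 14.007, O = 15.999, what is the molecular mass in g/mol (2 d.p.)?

Molecular formula: C9H11ClN2O2.
M = 9×12.011 + 1×35.45 + 11×1.008 + 2×14.007 + 2×15.999 = 214.65 g/mol.

214.65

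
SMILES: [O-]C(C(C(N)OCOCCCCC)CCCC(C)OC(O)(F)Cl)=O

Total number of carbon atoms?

15

The symbol for carbon appears 15 times in the SMILES. (Cl is a single chlorine, not C + l.)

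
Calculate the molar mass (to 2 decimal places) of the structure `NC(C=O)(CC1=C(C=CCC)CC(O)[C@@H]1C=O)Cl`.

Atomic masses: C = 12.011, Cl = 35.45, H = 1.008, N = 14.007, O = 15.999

Molecular formula: C13H18ClNO3.
M = 13×12.011 + 1×35.45 + 18×1.008 + 1×14.007 + 3×15.999 = 271.74 g/mol.

271.74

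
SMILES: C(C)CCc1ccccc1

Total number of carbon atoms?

The symbol for carbon appears 10 times in the SMILES. Lowercase c denotes aromatic carbon and counts toward C.

10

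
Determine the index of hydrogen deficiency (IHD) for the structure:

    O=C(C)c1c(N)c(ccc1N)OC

Molecular formula from the SMILES: C9H12N2O2.
DoU = (2C + 2 + N − H − X)/2 = (2·9 + 2 + 2 − 12 − 0)/2 = 10/2 = 5.
(Structurally: 1 ring(s) + 4 π bond(s) = 5.)

5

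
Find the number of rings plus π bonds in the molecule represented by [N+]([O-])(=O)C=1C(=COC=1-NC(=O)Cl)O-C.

Molecular formula from the SMILES: C6H5ClN2O5.
DoU = (2C + 2 + N − H − X)/2 = (2·6 + 2 + 2 − 5 − 1)/2 = 10/2 = 5.
(Structurally: 1 ring(s) + 4 π bond(s) = 5.)

5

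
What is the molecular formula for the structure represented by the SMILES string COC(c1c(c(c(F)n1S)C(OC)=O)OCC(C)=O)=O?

C11H12FNO6S

Heavy atoms from the SMILES: 11 C, 1 F, 1 N, 6 O, 1 S.
Implicit hydrogens by atom environment:
  6 × O: no H
  4 × C (aromatic): no H
  3 × C: 3 H each → 9
  3 × C: no H
  1 × C: 2 H
  1 × F: no H
  1 × N (aromatic): no H
  1 × S: 1 H
  Total hydrogens = 12.
Molecular formula: C11H12FNO6S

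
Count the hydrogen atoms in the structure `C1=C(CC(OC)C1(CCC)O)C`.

Hydrogens are implicit in SMILES; fill each atom to its normal valence:
  3 × C: 3 H each → 9
  3 × C: 2 H each → 6
  2 × C: 1 H each → 2
  2 × C: no H
  1 × O: 1 H
  1 × O: no H
  Total hydrogens = 18.

18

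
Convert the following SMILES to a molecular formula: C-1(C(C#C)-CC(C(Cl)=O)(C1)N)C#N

Heavy atoms from the SMILES: 9 C, 1 Cl, 2 N, 1 O.
Implicit hydrogens by atom environment:
  4 × C: no H
  3 × C: 1 H each → 3
  2 × C: 2 H each → 4
  1 × Cl: no H
  1 × N: 2 H
  1 × N: no H
  1 × O: no H
  Total hydrogens = 9.
Molecular formula: C9H9ClN2O

C9H9ClN2O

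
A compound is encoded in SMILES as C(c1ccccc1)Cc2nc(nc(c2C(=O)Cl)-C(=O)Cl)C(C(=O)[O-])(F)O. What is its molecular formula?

C16H10Cl2FN2O5-

Heavy atoms from the SMILES: 16 C, 2 Cl, 1 F, 2 N, 5 O.
Implicit hydrogens by atom environment:
  5 × C (aromatic): 1 H each → 5
  5 × C (aromatic): no H
  4 × C: no H
  3 × O: no H
  2 × C: 2 H each → 4
  2 × Cl: no H
  2 × N (aromatic): no H
  1 × F: no H
  1 × O: 1 H
  1 × O (charge -1): no H
  Total hydrogens = 10.
Net charge -1.
Molecular formula: C16H10Cl2FN2O5-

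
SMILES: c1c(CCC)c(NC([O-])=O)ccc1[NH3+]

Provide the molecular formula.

C10H14N2O2

Heavy atoms from the SMILES: 10 C, 2 N, 2 O.
Implicit hydrogens by atom environment:
  3 × C (aromatic): 1 H each → 3
  3 × C (aromatic): no H
  2 × C: 2 H each → 4
  1 × C: 3 H
  1 × C: no H
  1 × N (charge +1): 3 H
  1 × N: 1 H
  1 × O: no H
  1 × O (charge -1): no H
  Total hydrogens = 14.
Molecular formula: C10H14N2O2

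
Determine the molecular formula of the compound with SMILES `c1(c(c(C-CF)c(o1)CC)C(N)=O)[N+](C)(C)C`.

C12H20FN2O2+

Heavy atoms from the SMILES: 12 C, 1 F, 2 N, 2 O.
Implicit hydrogens by atom environment:
  4 × C: 3 H each → 12
  4 × C (aromatic): no H
  3 × C: 2 H each → 6
  1 × C: no H
  1 × F: no H
  1 × N: 2 H
  1 × N (charge +1): no H
  1 × O (aromatic): no H
  1 × O: no H
  Total hydrogens = 20.
Net charge +1.
Molecular formula: C12H20FN2O2+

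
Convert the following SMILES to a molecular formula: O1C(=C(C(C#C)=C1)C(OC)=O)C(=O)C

C10H8O4

Heavy atoms from the SMILES: 10 C, 4 O.
Implicit hydrogens by atom environment:
  3 × C (aromatic): no H
  3 × C: no H
  3 × O: no H
  2 × C: 3 H each → 6
  1 × C (aromatic): 1 H
  1 × C: 1 H
  1 × O (aromatic): no H
  Total hydrogens = 8.
Molecular formula: C10H8O4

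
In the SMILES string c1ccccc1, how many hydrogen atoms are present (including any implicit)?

Hydrogens are implicit in SMILES; fill each atom to its normal valence:
  6 × C (aromatic): 1 H each → 6
  Total hydrogens = 6.

6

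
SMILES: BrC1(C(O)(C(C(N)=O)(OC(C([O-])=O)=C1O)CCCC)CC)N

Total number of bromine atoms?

1

The symbol for bromine appears 1 time in the SMILES.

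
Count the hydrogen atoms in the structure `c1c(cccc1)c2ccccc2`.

10

Hydrogens are implicit in SMILES; fill each atom to its normal valence:
  10 × C (aromatic): 1 H each → 10
  2 × C (aromatic): no H
  Total hydrogens = 10.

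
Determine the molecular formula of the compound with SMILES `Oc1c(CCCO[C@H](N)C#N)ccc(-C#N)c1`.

Heavy atoms from the SMILES: 12 C, 3 N, 2 O.
Implicit hydrogens by atom environment:
  3 × C: 2 H each → 6
  3 × C (aromatic): 1 H each → 3
  3 × C (aromatic): no H
  2 × C: no H
  2 × N: no H
  1 × C: 1 H
  1 × N: 2 H
  1 × O: 1 H
  1 × O: no H
  Total hydrogens = 13.
Molecular formula: C12H13N3O2

C12H13N3O2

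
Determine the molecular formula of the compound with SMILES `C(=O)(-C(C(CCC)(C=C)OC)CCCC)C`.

C14H26O2

Heavy atoms from the SMILES: 14 C, 2 O.
Implicit hydrogens by atom environment:
  6 × C: 2 H each → 12
  4 × C: 3 H each → 12
  2 × C: 1 H each → 2
  2 × C: no H
  2 × O: no H
  Total hydrogens = 26.
Molecular formula: C14H26O2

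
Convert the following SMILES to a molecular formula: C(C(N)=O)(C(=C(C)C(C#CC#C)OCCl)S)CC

Heavy atoms from the SMILES: 13 C, 1 Cl, 1 N, 2 O, 1 S.
Implicit hydrogens by atom environment:
  6 × C: no H
  3 × C: 1 H each → 3
  2 × C: 3 H each → 6
  2 × C: 2 H each → 4
  2 × O: no H
  1 × Cl: no H
  1 × N: 2 H
  1 × S: 1 H
  Total hydrogens = 16.
Molecular formula: C13H16ClNO2S

C13H16ClNO2S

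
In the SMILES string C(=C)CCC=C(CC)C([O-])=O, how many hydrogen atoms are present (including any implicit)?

13

Hydrogens are implicit in SMILES; fill each atom to its normal valence:
  4 × C: 2 H each → 8
  2 × C: 1 H each → 2
  2 × C: no H
  1 × C: 3 H
  1 × O: no H
  1 × O (charge -1): no H
  Total hydrogens = 13.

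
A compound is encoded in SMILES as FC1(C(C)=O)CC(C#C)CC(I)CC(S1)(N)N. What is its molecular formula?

C11H16FIN2OS

Heavy atoms from the SMILES: 11 C, 1 F, 1 I, 2 N, 1 O, 1 S.
Implicit hydrogens by atom environment:
  4 × C: no H
  3 × C: 2 H each → 6
  3 × C: 1 H each → 3
  2 × N: 2 H each → 4
  1 × C: 3 H
  1 × F: no H
  1 × I: no H
  1 × O: no H
  1 × S: no H
  Total hydrogens = 16.
Molecular formula: C11H16FIN2OS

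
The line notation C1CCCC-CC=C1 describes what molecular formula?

Heavy atoms from the SMILES: 8 C.
Implicit hydrogens by atom environment:
  6 × C: 2 H each → 12
  2 × C: 1 H each → 2
  Total hydrogens = 14.
Molecular formula: C8H14

C8H14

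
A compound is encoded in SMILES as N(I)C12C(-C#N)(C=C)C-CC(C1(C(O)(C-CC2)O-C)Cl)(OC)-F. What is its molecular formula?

C15H21ClFIN2O3

Heavy atoms from the SMILES: 15 C, 1 Cl, 1 F, 1 I, 2 N, 3 O.
Implicit hydrogens by atom environment:
  6 × C: 2 H each → 12
  6 × C: no H
  2 × C: 3 H each → 6
  2 × O: no H
  1 × C: 1 H
  1 × Cl: no H
  1 × F: no H
  1 × I: no H
  1 × N: 1 H
  1 × N: no H
  1 × O: 1 H
  Total hydrogens = 21.
Molecular formula: C15H21ClFIN2O3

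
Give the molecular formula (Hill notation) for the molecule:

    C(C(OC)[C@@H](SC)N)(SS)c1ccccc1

Heavy atoms from the SMILES: 11 C, 1 N, 1 O, 3 S.
Implicit hydrogens by atom environment:
  5 × C (aromatic): 1 H each → 5
  3 × C: 1 H each → 3
  2 × C: 3 H each → 6
  2 × S: no H
  1 × C (aromatic): no H
  1 × N: 2 H
  1 × O: no H
  1 × S: 1 H
  Total hydrogens = 17.
Molecular formula: C11H17NOS3

C11H17NOS3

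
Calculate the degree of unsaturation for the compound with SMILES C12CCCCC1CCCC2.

2

Molecular formula from the SMILES: C10H18.
DoU = (2C + 2 + N − H − X)/2 = (2·10 + 2 + 0 − 18 − 0)/2 = 4/2 = 2.
(Structurally: 2 ring(s) + 0 π bond(s) = 2.)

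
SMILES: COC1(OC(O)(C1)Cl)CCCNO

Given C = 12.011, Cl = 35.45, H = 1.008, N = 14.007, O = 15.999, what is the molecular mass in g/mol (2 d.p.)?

211.64

Molecular formula: C7H14ClNO4.
M = 7×12.011 + 1×35.45 + 14×1.008 + 1×14.007 + 4×15.999 = 211.64 g/mol.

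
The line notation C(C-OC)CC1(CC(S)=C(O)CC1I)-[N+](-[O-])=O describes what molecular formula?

Heavy atoms from the SMILES: 10 C, 1 I, 1 N, 4 O, 1 S.
Implicit hydrogens by atom environment:
  5 × C: 2 H each → 10
  3 × C: no H
  2 × O: no H
  1 × C: 3 H
  1 × C: 1 H
  1 × I: no H
  1 × N (charge +1): no H
  1 × O: 1 H
  1 × O (charge -1): no H
  1 × S: 1 H
  Total hydrogens = 16.
Molecular formula: C10H16INO4S

C10H16INO4S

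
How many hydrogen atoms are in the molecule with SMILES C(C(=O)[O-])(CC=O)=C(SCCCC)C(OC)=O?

15

Hydrogens are implicit in SMILES; fill each atom to its normal valence:
  4 × C: 2 H each → 8
  4 × C: no H
  4 × O: no H
  2 × C: 3 H each → 6
  1 × C: 1 H
  1 × O (charge -1): no H
  1 × S: no H
  Total hydrogens = 15.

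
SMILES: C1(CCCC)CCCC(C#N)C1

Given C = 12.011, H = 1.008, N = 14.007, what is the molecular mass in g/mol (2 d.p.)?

165.28

Molecular formula: C11H19N.
M = 11×12.011 + 19×1.008 + 1×14.007 = 165.28 g/mol.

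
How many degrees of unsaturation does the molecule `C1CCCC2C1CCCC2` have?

Molecular formula from the SMILES: C10H18.
DoU = (2C + 2 + N − H − X)/2 = (2·10 + 2 + 0 − 18 − 0)/2 = 4/2 = 2.
(Structurally: 2 ring(s) + 0 π bond(s) = 2.)

2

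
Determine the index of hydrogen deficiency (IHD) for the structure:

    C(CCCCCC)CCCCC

Molecular formula from the SMILES: C12H26.
DoU = (2C + 2 + N − H − X)/2 = (2·12 + 2 + 0 − 26 − 0)/2 = 0/2 = 0.
(Structurally: 0 ring(s) + 0 π bond(s) = 0.)

0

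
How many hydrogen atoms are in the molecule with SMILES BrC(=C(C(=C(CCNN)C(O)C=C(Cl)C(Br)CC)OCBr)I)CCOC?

25

Hydrogens are implicit in SMILES; fill each atom to its normal valence:
  6 × C: 2 H each → 12
  5 × C: no H
  3 × Br: no H
  3 × C: 1 H each → 3
  2 × C: 3 H each → 6
  2 × O: no H
  1 × Cl: no H
  1 × I: no H
  1 × N: 2 H
  1 × N: 1 H
  1 × O: 1 H
  Total hydrogens = 25.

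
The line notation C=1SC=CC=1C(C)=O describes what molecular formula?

C6H6OS

Heavy atoms from the SMILES: 6 C, 1 O, 1 S.
Implicit hydrogens by atom environment:
  3 × C (aromatic): 1 H each → 3
  1 × C: 3 H
  1 × C (aromatic): no H
  1 × C: no H
  1 × O: no H
  1 × S (aromatic): no H
  Total hydrogens = 6.
Molecular formula: C6H6OS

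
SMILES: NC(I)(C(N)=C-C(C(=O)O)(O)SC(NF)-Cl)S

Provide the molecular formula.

Heavy atoms from the SMILES: 6 C, 1 Cl, 1 F, 1 I, 3 N, 3 O, 2 S.
Implicit hydrogens by atom environment:
  4 × C: no H
  2 × C: 1 H each → 2
  2 × N: 2 H each → 4
  2 × O: 1 H each → 2
  1 × Cl: no H
  1 × F: no H
  1 × I: no H
  1 × N: 1 H
  1 × O: no H
  1 × S: 1 H
  1 × S: no H
  Total hydrogens = 10.
Molecular formula: C6H10ClFIN3O3S2

C6H10ClFIN3O3S2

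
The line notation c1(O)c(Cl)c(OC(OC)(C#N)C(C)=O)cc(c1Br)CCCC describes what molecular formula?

C15H17BrClNO4

Heavy atoms from the SMILES: 1 Br, 15 C, 1 Cl, 1 N, 4 O.
Implicit hydrogens by atom environment:
  5 × C (aromatic): no H
  3 × C: 3 H each → 9
  3 × C: 2 H each → 6
  3 × C: no H
  3 × O: no H
  1 × Br: no H
  1 × C (aromatic): 1 H
  1 × Cl: no H
  1 × N: no H
  1 × O: 1 H
  Total hydrogens = 17.
Molecular formula: C15H17BrClNO4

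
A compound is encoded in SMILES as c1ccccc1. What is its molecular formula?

Heavy atoms from the SMILES: 6 C.
Implicit hydrogens by atom environment:
  6 × C (aromatic): 1 H each → 6
  Total hydrogens = 6.
Molecular formula: C6H6

C6H6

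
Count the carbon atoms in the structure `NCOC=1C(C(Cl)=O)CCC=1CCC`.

10

The symbol for carbon appears 10 times in the SMILES. (Cl is a single chlorine, not C + l.)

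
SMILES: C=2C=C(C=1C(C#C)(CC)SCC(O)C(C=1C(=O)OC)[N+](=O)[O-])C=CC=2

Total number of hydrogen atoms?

Hydrogens are implicit in SMILES; fill each atom to its normal valence:
  5 × C (aromatic): 1 H each → 5
  5 × C: no H
  3 × C: 1 H each → 3
  3 × O: no H
  2 × C: 3 H each → 6
  2 × C: 2 H each → 4
  1 × C (aromatic): no H
  1 × N (charge +1): no H
  1 × O: 1 H
  1 × O (charge -1): no H
  1 × S: no H
  Total hydrogens = 19.

19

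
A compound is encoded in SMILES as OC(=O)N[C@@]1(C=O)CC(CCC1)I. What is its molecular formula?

C8H12INO3

Heavy atoms from the SMILES: 8 C, 1 I, 1 N, 3 O.
Implicit hydrogens by atom environment:
  4 × C: 2 H each → 8
  2 × C: 1 H each → 2
  2 × C: no H
  2 × O: no H
  1 × I: no H
  1 × N: 1 H
  1 × O: 1 H
  Total hydrogens = 12.
Molecular formula: C8H12INO3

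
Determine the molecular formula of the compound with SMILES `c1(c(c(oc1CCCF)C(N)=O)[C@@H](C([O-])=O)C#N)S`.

C11H10FN2O4S-

Heavy atoms from the SMILES: 11 C, 1 F, 2 N, 4 O, 1 S.
Implicit hydrogens by atom environment:
  4 × C (aromatic): no H
  3 × C: 2 H each → 6
  3 × C: no H
  2 × O: no H
  1 × C: 1 H
  1 × F: no H
  1 × N: 2 H
  1 × N: no H
  1 × O (aromatic): no H
  1 × O (charge -1): no H
  1 × S: 1 H
  Total hydrogens = 10.
Net charge -1.
Molecular formula: C11H10FN2O4S-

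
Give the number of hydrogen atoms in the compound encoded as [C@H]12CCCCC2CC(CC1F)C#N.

16

Hydrogens are implicit in SMILES; fill each atom to its normal valence:
  6 × C: 2 H each → 12
  4 × C: 1 H each → 4
  1 × C: no H
  1 × F: no H
  1 × N: no H
  Total hydrogens = 16.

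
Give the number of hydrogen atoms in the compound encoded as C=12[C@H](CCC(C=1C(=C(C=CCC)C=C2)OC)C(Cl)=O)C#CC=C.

Hydrogens are implicit in SMILES; fill each atom to its normal valence:
  5 × C: 1 H each → 5
  4 × C: 2 H each → 8
  4 × C (aromatic): no H
  3 × C: no H
  2 × C: 3 H each → 6
  2 × C (aromatic): 1 H each → 2
  2 × O: no H
  1 × Cl: no H
  Total hydrogens = 21.

21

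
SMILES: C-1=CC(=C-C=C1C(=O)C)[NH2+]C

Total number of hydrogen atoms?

Hydrogens are implicit in SMILES; fill each atom to its normal valence:
  4 × C (aromatic): 1 H each → 4
  2 × C: 3 H each → 6
  2 × C (aromatic): no H
  1 × C: no H
  1 × N (charge +1): 2 H
  1 × O: no H
  Total hydrogens = 12.

12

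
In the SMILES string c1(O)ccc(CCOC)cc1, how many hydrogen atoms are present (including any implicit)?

Hydrogens are implicit in SMILES; fill each atom to its normal valence:
  4 × C (aromatic): 1 H each → 4
  2 × C: 2 H each → 4
  2 × C (aromatic): no H
  1 × C: 3 H
  1 × O: 1 H
  1 × O: no H
  Total hydrogens = 12.

12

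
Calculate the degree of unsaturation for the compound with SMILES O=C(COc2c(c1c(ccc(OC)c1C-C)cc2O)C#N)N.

Molecular formula from the SMILES: C16H16N2O4.
DoU = (2C + 2 + N − H − X)/2 = (2·16 + 2 + 2 − 16 − 0)/2 = 20/2 = 10.
(Structurally: 2 ring(s) + 8 π bond(s) = 10.)

10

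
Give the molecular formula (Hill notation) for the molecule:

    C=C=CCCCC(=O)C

C8H12O

Heavy atoms from the SMILES: 8 C, 1 O.
Implicit hydrogens by atom environment:
  4 × C: 2 H each → 8
  2 × C: no H
  1 × C: 3 H
  1 × C: 1 H
  1 × O: no H
  Total hydrogens = 12.
Molecular formula: C8H12O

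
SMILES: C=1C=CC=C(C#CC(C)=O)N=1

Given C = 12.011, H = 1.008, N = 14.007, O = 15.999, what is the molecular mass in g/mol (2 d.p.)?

145.16

Molecular formula: C9H7NO.
M = 9×12.011 + 7×1.008 + 1×14.007 + 1×15.999 = 145.16 g/mol.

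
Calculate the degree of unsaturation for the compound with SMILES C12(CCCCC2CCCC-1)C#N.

4

Molecular formula from the SMILES: C11H17N.
DoU = (2C + 2 + N − H − X)/2 = (2·11 + 2 + 1 − 17 − 0)/2 = 8/2 = 4.
(Structurally: 2 ring(s) + 2 π bond(s) = 4.)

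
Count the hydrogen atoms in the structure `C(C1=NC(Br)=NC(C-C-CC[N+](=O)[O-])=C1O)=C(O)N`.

Hydrogens are implicit in SMILES; fill each atom to its normal valence:
  4 × C: 2 H each → 8
  4 × C (aromatic): no H
  2 × N (aromatic): no H
  2 × O: 1 H each → 2
  1 × Br: no H
  1 × C: 1 H
  1 × C: no H
  1 × N: 2 H
  1 × N (charge +1): no H
  1 × O: no H
  1 × O (charge -1): no H
  Total hydrogens = 13.

13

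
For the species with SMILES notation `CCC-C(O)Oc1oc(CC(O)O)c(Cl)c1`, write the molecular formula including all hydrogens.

C10H15ClO5

Heavy atoms from the SMILES: 10 C, 1 Cl, 5 O.
Implicit hydrogens by atom environment:
  3 × C: 2 H each → 6
  3 × C (aromatic): no H
  3 × O: 1 H each → 3
  2 × C: 1 H each → 2
  1 × C: 3 H
  1 × C (aromatic): 1 H
  1 × Cl: no H
  1 × O (aromatic): no H
  1 × O: no H
  Total hydrogens = 15.
Molecular formula: C10H15ClO5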